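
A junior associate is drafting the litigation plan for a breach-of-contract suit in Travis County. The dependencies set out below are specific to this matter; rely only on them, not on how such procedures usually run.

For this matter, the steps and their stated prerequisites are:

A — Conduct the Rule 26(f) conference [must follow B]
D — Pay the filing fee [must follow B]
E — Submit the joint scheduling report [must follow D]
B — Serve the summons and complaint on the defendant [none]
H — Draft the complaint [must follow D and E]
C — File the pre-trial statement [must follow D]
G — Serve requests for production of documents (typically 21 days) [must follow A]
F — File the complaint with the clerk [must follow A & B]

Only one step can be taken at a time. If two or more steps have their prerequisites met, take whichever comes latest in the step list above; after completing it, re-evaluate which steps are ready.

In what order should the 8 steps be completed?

B is the only step with nothing outstanding, so it goes first.
Ready: D and A. D is listed later → D.
Ready: C, E and A. C is listed later → C.
E and A are both available; E is listed later → E.
H now also ready, so the ready set is {H, A}; H is listed later → H.
A needed B, now all done → A.
F and G are both available; F is listed later → F.
G needed A, now all done → G.

B D C E H A F G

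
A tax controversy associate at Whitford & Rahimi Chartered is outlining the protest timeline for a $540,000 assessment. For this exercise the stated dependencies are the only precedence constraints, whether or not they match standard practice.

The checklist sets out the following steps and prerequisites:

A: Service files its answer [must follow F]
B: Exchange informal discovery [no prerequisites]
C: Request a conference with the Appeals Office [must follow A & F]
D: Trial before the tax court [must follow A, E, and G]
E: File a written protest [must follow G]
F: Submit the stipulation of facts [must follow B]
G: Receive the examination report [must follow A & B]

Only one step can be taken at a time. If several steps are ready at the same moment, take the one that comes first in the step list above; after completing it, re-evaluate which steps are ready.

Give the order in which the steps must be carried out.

B, F, A, C, G, E, D

B is the only step with nothing outstanding, so it goes first.
F is the only step now ready → F.
Next only A has its prerequisites met → A.
Now C and G have their prerequisites met. C is listed earlier, so C next.
G needed A and B, now all done → G.
E needed G, now all done → E.
Next only D has its prerequisites met → D.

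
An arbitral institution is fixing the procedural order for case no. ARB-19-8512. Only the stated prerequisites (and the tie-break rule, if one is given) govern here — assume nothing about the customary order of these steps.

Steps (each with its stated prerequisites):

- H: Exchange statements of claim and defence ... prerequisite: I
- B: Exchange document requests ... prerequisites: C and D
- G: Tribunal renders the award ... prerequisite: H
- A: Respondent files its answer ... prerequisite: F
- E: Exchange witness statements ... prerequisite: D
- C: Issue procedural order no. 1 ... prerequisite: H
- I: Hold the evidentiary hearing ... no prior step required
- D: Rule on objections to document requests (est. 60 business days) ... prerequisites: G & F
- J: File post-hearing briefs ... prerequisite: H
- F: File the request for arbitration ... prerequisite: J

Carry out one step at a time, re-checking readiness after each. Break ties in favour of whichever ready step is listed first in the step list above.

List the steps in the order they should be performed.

I is the only step with nothing outstanding, so it goes first.
Next only H has its prerequisites met → H.
Now G, C and J have their prerequisites met. G is listed earlier, so G next.
Now C and J have their prerequisites met. C is listed earlier, so C next.
J is the only step now ready → J.
F needed J, now all done → F.
A and D are both available; A is listed earlier → A.
D is the only step now ready → D.
B and E are both available; B is listed earlier → B.
E is the only step now ready → E.

I → H → G → C → J → F → A → D → B → E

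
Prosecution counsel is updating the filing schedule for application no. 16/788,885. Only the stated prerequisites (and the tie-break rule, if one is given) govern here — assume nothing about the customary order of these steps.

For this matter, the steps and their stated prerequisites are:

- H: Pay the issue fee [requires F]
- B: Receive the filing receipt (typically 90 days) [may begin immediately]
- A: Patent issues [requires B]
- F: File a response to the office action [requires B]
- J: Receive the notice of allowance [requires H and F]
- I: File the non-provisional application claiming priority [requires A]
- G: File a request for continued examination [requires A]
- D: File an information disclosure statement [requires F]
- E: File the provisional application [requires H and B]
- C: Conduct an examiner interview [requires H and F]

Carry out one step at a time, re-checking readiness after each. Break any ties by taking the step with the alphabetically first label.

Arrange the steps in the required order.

B, A, F, D, G, H, C, E, I, J

B has no prerequisites → B first.
Ready: A and F. A has the earlier label → A.
G and I now also ready, so the ready set is {F, G, I}; F has the earlier label → F.
D, G, H and I are all available; D has the earlier label → D.
Ready: G, H and I. G has the earlier label → G.
Now H and I have their prerequisites met. H has the earlier label, so H next.
Now C, E, I and J have their prerequisites met. C has the earlier label, so C next.
Now E, I and J have their prerequisites met. E has the earlier label, so E next.
I and J are both available; I has the earlier label → I.
That leaves J as the only ready step → J.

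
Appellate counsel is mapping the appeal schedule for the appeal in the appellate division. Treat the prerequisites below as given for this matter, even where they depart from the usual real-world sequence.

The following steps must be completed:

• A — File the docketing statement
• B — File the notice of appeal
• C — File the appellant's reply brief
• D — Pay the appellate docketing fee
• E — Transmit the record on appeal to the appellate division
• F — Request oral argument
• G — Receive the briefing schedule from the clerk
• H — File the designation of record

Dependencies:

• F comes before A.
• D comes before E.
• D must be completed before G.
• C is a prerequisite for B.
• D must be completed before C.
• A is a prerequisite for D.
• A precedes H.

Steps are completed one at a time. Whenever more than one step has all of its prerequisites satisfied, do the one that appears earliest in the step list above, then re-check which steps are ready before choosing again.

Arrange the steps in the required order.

Only F has no prerequisites, so it is first.
A is the only step now ready → A.
Now D and H have their prerequisites met. D is listed earlier, so D next.
C, E, G and H are all available; C is listed earlier → C.
B now also ready, so the ready set is {B, E, G, H}; B is listed earlier → B.
Ready: E, G and H. E is listed earlier → E.
Ready: G and H. G is listed earlier → G.
H needed A, now all done → H.

F A D C B E G H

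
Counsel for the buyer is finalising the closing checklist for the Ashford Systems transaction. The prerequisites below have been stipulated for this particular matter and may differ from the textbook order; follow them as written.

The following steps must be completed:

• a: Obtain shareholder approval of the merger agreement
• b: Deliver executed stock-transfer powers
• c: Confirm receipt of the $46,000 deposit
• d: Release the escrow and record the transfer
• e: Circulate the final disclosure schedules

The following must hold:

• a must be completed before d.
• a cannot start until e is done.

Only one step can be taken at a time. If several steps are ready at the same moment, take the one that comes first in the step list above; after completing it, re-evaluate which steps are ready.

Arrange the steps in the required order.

b, c and e have no prerequisites; b is listed earlier, so b is first.
c and e are both available; c is listed earlier → c.
Next only e has its prerequisites met → e.
a needed e, now all done → a.
That leaves d as the only ready step → d.

b → c → e → a → d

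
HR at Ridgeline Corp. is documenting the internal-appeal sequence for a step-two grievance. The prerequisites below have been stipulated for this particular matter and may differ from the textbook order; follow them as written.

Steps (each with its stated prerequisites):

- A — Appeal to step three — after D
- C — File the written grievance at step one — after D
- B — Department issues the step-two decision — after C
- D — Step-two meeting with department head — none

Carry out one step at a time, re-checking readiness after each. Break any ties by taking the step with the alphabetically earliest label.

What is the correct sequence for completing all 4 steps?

D A C B

D has no prerequisites → D first.
Now A and C have their prerequisites met. A has the earlier label, so A next.
C is the only step now ready → C.
B needed C, now all done → B.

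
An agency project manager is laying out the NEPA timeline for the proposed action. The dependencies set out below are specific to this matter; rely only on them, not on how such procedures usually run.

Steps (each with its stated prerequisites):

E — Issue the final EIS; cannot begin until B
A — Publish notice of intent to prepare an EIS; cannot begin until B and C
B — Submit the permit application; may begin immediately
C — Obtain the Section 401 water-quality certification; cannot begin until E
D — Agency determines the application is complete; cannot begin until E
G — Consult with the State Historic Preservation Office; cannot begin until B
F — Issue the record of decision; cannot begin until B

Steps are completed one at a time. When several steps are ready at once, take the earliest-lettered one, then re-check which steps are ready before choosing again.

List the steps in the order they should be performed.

B has no prerequisites → B first.
Now E, F and G have their prerequisites met. E has the earlier label, so E next.
C and D now also ready, so the ready set is {C, D, F, G}; C has the earlier label → C.
Ready: A, D, F and G. A has the earlier label → A.
Now D, F and G have their prerequisites met. D has the earlier label, so D next.
Now F and G have their prerequisites met. F has the earlier label, so F next.
Next only G has its prerequisites met → G.

B, E, C, A, D, F, G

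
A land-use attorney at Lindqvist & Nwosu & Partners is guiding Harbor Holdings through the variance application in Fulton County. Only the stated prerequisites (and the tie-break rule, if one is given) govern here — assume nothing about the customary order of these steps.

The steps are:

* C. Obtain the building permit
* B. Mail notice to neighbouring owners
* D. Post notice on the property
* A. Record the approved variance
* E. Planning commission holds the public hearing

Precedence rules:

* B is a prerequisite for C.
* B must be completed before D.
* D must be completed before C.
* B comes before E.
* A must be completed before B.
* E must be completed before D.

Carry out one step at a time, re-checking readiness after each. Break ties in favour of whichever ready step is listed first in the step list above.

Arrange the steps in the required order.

A B E D C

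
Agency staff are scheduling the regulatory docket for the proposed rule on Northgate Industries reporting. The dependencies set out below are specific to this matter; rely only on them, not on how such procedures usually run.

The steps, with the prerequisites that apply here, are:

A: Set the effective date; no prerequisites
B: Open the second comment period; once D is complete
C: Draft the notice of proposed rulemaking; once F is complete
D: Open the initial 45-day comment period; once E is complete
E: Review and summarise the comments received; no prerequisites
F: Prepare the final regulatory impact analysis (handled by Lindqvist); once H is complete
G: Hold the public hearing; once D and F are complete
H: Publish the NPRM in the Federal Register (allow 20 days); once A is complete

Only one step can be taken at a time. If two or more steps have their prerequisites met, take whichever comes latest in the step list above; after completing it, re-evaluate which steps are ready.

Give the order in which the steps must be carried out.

E, D, B, A, H, F, G, C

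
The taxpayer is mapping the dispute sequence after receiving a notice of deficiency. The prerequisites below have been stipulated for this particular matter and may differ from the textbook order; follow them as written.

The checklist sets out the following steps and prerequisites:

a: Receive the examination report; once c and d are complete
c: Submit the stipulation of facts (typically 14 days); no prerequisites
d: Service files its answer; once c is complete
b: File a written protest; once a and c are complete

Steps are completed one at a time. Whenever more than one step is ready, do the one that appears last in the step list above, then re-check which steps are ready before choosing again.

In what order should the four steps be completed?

Only c has no prerequisites, so it is first.
d needed c, now all done → d.
Next only a has its prerequisites met → a.
That leaves b as the only ready step → b.

c → d → a → b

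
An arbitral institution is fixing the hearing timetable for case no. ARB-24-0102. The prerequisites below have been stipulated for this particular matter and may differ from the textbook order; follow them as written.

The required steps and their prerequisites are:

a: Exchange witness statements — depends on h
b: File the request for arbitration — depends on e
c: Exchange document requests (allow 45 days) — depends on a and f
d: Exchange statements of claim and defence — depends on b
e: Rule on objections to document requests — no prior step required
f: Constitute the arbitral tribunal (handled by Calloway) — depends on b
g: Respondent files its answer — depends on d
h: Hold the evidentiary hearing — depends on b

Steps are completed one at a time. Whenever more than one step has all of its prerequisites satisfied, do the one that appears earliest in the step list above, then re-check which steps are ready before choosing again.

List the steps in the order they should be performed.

e, b, d, f, g, h, a, c

Only e has no prerequisites, so it is first.
b needed e, now all done → b.
Ready: d, f and h. d is listed earlier → d.
g now also ready, so the ready set is {f, g, h}; f is listed earlier → f.
g and h are both available; g is listed earlier → g.
Next only h has its prerequisites met → h.
a is the only step now ready → a.
That leaves c as the only ready step → c.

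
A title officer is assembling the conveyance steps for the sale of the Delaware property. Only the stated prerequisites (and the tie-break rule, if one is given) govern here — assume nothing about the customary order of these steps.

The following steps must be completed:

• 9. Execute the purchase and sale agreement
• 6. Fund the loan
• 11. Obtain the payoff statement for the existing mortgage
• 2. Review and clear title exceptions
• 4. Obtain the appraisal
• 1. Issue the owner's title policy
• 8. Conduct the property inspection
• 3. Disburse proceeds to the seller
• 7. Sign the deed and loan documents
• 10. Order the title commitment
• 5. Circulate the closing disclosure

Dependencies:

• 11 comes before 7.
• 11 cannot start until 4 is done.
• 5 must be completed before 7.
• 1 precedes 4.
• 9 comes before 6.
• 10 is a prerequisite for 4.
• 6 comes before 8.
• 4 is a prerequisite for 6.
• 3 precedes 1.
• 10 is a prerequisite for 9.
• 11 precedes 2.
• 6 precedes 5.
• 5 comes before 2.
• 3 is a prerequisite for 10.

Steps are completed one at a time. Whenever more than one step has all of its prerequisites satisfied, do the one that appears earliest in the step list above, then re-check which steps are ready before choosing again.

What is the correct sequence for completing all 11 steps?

3, 1, 10, 9, 4, 6, 11, 8, 5, 2, 7

3 has no prerequisites → 3 first.
1 and 10 are both available; 1 is listed earlier → 1.
10 needed 3, now all done → 10.
9 and 4 are both available; 9 is listed earlier → 9.
4 needed 1 and 10, now all done → 4.
6 and 11 are both available; 6 is listed earlier → 6.
Ready: 11, 8 and 5. 11 is listed earlier → 11.
Now 8 and 5 have their prerequisites met. 8 is listed earlier, so 8 next.
That leaves 5 as the only ready step → 5.
Ready: 2 and 7. 2 is listed earlier → 2.
7 needed 11 and 5, now all done → 7.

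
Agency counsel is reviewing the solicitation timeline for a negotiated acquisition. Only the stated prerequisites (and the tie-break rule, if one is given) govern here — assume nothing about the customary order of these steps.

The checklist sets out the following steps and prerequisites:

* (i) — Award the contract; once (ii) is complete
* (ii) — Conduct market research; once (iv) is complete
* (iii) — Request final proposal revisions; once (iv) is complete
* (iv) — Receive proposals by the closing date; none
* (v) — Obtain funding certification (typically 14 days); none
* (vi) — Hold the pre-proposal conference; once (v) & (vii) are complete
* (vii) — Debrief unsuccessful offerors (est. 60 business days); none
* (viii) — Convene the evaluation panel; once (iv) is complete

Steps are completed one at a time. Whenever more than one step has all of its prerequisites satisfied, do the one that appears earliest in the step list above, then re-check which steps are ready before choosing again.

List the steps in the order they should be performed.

(iv), (ii), (i), (iii), (v), (vii), (vi), (viii)

(iv), (v) and (vii) have no prerequisites; (iv) is listed earlier, so (iv) is first.
(ii), (iii) and (viii) now also ready, so the ready set is {(ii), (iii), (v), (vii), (viii)}; (ii) is listed earlier → (ii).
(i) now also ready, so the ready set is {(i), (iii), (v), (vii), (viii)}; (i) is listed earlier → (i).
Now (iii), (v), (vii) and (viii) have their prerequisites met. (iii) is listed earlier, so (iii) next.
(v), (vii) and (viii) are all available; (v) is listed earlier → (v).
(vii) and (viii) are both available; (vii) is listed earlier → (vii).
Ready: (vi) and (viii). (vi) is listed earlier → (vi).
(viii) is the only step now ready → (viii).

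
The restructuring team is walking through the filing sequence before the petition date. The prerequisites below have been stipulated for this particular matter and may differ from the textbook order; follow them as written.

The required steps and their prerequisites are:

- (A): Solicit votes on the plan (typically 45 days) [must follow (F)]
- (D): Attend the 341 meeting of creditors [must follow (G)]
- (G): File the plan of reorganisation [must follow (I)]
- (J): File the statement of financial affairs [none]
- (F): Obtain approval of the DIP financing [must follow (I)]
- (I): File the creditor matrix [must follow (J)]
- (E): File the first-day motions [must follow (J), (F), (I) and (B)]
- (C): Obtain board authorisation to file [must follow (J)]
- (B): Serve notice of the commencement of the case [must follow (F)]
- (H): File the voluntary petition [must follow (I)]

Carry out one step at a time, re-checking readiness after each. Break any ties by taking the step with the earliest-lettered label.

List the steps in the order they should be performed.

(J) (C) (I) (F) (A) (B) (E) (G) (D) (H)

(J) is the only step with nothing outstanding, so it goes first.
Ready: (C) and (I). (C) has the earlier label → (C).
(I) needed (J), now all done → (I).
(F), (G) and (H) are all available; (F) has the earlier label → (F).
(A) and (B) now also ready, so the ready set is {(A), (B), (G), (H)}; (A) has the earlier label → (A).
Ready: (B), (G) and (H). (B) has the earlier label → (B).
(E), (G) and (H) are all available; (E) has the earlier label → (E).
(G) and (H) are both available; (G) has the earlier label → (G).
Now (D) and (H) have their prerequisites met. (D) has the earlier label, so (D) next.
(H) is the only step now ready → (H).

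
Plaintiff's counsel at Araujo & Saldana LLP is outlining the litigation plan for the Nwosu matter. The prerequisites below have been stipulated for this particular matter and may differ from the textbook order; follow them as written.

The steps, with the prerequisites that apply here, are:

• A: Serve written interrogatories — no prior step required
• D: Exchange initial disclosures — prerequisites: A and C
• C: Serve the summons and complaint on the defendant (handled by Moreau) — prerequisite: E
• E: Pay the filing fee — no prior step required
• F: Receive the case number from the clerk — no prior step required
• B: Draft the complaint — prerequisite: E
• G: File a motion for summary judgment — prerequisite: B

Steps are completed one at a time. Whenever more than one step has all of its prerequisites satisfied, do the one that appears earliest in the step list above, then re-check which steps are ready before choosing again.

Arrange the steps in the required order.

Nothing is required for A, E and F. A is listed earlier → A first.
E and F are both available; E is listed earlier → E.
C, F and B are all available; C is listed earlier → C.
Ready: D, F and B. D is listed earlier → D.
Now F and B have their prerequisites met. F is listed earlier, so F next.
B is the only step now ready → B.
G needed B, now all done → G.

A E C D F B G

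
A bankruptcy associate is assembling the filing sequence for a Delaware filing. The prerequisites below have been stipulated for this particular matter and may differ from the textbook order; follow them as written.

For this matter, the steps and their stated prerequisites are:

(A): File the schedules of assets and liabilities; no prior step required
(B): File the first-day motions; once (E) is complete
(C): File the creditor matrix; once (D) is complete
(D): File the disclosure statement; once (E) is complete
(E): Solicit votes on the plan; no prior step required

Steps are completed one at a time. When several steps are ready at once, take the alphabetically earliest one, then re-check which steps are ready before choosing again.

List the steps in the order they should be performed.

(A) and (E) have no prerequisites; (A) has the earlier label, so (A) is first.
(E) is the only step now ready → (E).
Ready: (B) and (D). (B) has the earlier label → (B).
(D) is the only step now ready → (D).
(C) needed (D), now all done → (C).

(A), (E), (B), (D), (C)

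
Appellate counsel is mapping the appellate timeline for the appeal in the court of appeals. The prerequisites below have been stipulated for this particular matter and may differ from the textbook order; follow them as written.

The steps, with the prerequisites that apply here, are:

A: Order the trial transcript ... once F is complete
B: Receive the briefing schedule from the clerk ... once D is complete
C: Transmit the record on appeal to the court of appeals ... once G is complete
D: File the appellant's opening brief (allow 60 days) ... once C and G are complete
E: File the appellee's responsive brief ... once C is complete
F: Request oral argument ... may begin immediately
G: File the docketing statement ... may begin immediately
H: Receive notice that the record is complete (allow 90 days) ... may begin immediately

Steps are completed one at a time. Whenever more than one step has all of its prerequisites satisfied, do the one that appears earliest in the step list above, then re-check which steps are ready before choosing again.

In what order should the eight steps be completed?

F, A, G, C, D, B, E, H

Nothing is required for F, G and H. F is listed earlier → F first.
Ready: A, G and H. A is listed earlier → A.
G and H are both available; G is listed earlier → G.
C now also ready, so the ready set is {C, H}; C is listed earlier → C.
D and E now also ready, so the ready set is {D, E, H}; D is listed earlier → D.
B, E and H are all available; B is listed earlier → B.
Now E and H have their prerequisites met. E is listed earlier, so E next.
Next only H has its prerequisites met → H.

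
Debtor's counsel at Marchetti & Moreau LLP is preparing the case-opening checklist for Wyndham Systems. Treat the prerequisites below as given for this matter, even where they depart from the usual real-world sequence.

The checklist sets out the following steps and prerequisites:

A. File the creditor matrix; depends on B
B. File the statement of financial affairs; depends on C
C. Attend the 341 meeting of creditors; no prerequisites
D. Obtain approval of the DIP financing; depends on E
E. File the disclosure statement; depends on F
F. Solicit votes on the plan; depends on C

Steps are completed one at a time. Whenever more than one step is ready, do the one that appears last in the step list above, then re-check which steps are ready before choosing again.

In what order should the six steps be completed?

C is the only step with nothing outstanding, so it goes first.
Now F and B have their prerequisites met. F is listed later, so F next.
E now also ready, so the ready set is {E, B}; E is listed later → E.
D now also ready, so the ready set is {D, B}; D is listed later → D.
Next only B has its prerequisites met → B.
A is the only step now ready → A.

C, F, E, D, B, A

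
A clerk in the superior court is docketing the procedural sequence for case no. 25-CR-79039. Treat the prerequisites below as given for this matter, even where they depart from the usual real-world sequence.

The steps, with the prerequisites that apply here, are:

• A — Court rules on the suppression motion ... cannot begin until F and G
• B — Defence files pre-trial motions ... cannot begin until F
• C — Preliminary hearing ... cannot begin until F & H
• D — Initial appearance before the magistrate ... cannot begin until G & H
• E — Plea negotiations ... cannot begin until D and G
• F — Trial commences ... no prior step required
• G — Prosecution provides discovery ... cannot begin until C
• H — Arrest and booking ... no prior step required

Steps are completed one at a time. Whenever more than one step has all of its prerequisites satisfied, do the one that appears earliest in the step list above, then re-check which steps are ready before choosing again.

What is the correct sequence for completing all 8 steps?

F, B, H, C, G, A, D, E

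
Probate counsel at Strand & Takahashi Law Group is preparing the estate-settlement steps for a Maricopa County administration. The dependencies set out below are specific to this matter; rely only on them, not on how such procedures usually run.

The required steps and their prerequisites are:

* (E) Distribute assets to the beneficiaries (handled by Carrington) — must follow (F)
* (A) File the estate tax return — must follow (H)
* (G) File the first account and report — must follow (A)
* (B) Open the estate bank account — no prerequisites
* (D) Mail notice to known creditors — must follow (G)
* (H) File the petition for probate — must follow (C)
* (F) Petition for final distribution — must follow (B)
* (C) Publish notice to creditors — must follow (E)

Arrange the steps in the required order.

(B), (F), (E), (C), (H), (A), (G), (D)

Only (B) has no prerequisites, so it is first.
(F) is the only step now ready → (F).
(E) needed (F), now all done → (E).
That leaves (C) as the only ready step → (C).
(H) needed (C), now all done → (H).
(A) needed (H), now all done → (A).
That leaves (G) as the only ready step → (G).
(D) needed (G), now all done → (D).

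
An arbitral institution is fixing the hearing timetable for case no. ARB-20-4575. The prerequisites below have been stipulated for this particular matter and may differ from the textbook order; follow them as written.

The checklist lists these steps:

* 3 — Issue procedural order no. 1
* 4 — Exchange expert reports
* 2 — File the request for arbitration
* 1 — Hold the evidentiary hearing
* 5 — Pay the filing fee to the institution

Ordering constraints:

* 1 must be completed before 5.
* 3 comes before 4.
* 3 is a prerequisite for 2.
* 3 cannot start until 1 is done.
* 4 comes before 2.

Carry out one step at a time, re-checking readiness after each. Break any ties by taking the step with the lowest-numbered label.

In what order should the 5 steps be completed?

1, 3, 4, 2, 5

Only 1 has no prerequisites, so it is first.
Ready: 3 and 5. 3 has the earlier label → 3.
Ready: 4 and 5. 4 has the earlier label → 4.
2 and 5 are both available; 2 has the earlier label → 2.
Next only 5 has its prerequisites met → 5.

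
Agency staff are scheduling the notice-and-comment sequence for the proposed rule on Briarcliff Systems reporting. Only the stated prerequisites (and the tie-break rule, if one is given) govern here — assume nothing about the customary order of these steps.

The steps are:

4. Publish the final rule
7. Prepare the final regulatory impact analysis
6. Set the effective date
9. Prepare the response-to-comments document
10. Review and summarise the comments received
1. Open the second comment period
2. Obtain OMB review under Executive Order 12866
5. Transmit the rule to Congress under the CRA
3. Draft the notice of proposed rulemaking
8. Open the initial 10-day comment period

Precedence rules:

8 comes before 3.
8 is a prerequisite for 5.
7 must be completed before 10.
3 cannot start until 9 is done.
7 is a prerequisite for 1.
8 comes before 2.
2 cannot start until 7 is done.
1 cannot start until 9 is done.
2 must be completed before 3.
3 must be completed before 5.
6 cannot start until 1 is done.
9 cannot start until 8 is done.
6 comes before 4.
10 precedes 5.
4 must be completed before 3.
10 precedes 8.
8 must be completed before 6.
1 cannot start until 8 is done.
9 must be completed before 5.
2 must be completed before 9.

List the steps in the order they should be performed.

7, 10, 8, 2, 9, 1, 6, 4, 3, 5

7 is the only step with nothing outstanding, so it goes first.
That leaves 10 as the only ready step → 10.
Next only 8 has its prerequisites met → 8.
Next only 2 has its prerequisites met → 2.
Next only 9 has its prerequisites met → 9.
That leaves 1 as the only ready step → 1.
6 needed 1 and 8, now all done → 6.
4 needed 6, now all done → 4.
3 is the only step now ready → 3.
That leaves 5 as the only ready step → 5.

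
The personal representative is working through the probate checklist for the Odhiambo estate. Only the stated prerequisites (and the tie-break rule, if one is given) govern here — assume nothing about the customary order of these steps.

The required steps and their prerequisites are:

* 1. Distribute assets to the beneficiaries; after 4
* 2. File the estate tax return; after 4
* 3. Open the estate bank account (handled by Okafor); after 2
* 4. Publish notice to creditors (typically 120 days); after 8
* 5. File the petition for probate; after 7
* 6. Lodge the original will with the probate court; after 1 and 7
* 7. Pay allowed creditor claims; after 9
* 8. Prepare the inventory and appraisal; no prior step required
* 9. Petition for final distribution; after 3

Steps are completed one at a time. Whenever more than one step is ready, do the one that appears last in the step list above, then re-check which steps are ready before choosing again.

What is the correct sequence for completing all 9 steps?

8 4 2 3 9 7 5 1 6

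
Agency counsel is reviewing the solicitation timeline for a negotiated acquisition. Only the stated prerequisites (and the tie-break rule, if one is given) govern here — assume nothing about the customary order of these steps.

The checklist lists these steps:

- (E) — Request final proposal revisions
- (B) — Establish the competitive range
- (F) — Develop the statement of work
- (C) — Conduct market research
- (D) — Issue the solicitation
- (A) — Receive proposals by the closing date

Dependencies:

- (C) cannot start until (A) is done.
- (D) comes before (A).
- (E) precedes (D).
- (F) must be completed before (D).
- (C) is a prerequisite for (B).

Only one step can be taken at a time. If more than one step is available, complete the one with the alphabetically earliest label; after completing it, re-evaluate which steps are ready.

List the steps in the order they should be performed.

Nothing is required for (E) and (F). (E) has the earlier label → (E) first.
That leaves (F) as the only ready step → (F).
(D) needed (E) and (F), now all done → (D).
That leaves (A) as the only ready step → (A).
That leaves (C) as the only ready step → (C).
That leaves (B) as the only ready step → (B).

(E), (F), (D), (A), (C), (B)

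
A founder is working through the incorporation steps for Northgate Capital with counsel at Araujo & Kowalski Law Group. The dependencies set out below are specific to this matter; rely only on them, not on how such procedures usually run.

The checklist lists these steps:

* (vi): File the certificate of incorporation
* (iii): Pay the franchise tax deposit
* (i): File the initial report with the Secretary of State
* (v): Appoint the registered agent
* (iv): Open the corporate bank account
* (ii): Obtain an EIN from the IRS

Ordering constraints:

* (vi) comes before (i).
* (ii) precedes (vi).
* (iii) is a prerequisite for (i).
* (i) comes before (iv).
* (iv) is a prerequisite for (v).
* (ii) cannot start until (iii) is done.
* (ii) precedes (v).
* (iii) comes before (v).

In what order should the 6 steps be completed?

(iii) (ii) (vi) (i) (iv) (v)

(iii) is the only step with nothing outstanding, so it goes first.
(ii) needed (iii), now all done → (ii).
(vi) is the only step now ready → (vi).
(i) needed (vi) and (iii), now all done → (i).
(iv) needed (i), now all done → (iv).
(v) needed (iii), (iv) and (ii), now all done → (v).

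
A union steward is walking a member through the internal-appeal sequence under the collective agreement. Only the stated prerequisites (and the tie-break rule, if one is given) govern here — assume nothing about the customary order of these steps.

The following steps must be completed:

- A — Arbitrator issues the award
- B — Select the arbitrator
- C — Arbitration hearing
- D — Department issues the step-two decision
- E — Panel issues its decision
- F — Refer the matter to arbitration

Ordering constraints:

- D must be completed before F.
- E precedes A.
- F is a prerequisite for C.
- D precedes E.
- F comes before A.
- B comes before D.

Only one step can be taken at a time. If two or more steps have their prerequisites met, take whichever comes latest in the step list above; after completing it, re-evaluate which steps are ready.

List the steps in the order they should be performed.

Only B has no prerequisites, so it is first.
That leaves D as the only ready step → D.
F and E are both available; F is listed later → F.
Ready: E and C. E is listed later → E.
Ready: C and A. C is listed later → C.
A is the only step now ready → A.

B → D → F → E → C → A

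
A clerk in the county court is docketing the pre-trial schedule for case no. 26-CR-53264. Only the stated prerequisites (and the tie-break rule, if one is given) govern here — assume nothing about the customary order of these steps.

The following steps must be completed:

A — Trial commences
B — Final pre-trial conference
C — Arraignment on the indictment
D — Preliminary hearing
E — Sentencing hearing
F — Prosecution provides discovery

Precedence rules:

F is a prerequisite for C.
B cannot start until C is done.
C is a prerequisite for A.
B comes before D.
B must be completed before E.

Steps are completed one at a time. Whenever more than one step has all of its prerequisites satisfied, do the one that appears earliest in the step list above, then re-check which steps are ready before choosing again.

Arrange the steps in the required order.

F, C, A, B, D, E

F has no prerequisites → F first.
That leaves C as the only ready step → C.
Ready: A and B. A is listed earlier → A.
That leaves B as the only ready step → B.
D and E are both available; D is listed earlier → D.
E needed B, now all done → E.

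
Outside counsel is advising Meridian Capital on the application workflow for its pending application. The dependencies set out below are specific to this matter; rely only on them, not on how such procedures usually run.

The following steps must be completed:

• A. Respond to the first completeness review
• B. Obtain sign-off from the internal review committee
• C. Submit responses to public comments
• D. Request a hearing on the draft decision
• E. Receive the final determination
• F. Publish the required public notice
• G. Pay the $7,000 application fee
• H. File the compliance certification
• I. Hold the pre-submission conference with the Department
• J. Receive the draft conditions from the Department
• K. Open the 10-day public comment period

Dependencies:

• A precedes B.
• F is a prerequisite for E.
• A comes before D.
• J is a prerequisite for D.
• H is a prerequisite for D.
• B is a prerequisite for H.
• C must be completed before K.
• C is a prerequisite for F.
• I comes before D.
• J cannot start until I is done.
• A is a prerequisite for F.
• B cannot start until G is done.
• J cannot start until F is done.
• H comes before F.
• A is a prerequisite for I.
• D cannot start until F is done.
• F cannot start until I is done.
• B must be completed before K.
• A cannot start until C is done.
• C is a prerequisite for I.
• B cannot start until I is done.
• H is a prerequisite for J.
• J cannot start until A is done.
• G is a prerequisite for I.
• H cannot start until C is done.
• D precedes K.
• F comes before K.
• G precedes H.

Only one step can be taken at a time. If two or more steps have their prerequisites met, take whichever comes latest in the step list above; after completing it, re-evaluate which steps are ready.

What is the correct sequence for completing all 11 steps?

Nothing is required for G and C. G is listed later → G first.
Next only C has its prerequisites met → C.
A is the only step now ready → A.
I is the only step now ready → I.
B needed I, G and A, now all done → B.
That leaves H as the only ready step → H.
F needed I, H, C and A, now all done → F.
J and E are both available; J is listed later → J.
Ready: E and D. E is listed later → E.
D needed J, I, H, F and A, now all done → D.
Next only K has its prerequisites met → K.

G C A I B H F J E D K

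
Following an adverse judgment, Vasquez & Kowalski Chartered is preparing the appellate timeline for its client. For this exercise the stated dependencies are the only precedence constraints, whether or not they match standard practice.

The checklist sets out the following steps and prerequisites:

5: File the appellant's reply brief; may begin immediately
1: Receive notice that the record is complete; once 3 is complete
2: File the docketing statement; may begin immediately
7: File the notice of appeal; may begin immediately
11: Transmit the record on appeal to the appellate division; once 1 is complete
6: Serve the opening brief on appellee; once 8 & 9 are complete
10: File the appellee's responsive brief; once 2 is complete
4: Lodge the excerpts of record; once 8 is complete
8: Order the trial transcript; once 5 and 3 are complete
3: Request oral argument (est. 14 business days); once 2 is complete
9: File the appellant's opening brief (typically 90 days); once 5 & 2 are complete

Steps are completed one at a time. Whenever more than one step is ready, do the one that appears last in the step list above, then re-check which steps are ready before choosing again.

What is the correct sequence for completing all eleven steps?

7, 2, 3, 10, 1, 11, 5, 9, 8, 4, 6

7, 2 and 5 have no prerequisites; 7 is listed later, so 7 is first.
2 and 5 are both available; 2 is listed later → 2.
3 and 10 now also ready, so the ready set is {3, 10, 5}; 3 is listed later → 3.
1 now also ready, so the ready set is {10, 1, 5}; 10 is listed later → 10.
Now 1 and 5 have their prerequisites met. 1 is listed later, so 1 next.
11 now also ready, so the ready set is {11, 5}; 11 is listed later → 11.
Next only 5 has its prerequisites met → 5.
Now 9 and 8 have their prerequisites met. 9 is listed later, so 9 next.
That leaves 8 as the only ready step → 8.
Ready: 4 and 6. 4 is listed later → 4.
6 needed 9 and 8, now all done → 6.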